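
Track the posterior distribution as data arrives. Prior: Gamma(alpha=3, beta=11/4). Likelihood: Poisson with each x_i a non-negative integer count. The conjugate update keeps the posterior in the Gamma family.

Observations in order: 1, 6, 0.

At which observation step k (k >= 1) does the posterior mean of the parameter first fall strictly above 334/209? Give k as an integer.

k = 2

obs 1: x=1 → posterior Gamma(4, 15/4)
obs 2: x=6 → posterior Gamma(10, 19/4)
obs 3: x=0 → posterior Gamma(10, 23/4)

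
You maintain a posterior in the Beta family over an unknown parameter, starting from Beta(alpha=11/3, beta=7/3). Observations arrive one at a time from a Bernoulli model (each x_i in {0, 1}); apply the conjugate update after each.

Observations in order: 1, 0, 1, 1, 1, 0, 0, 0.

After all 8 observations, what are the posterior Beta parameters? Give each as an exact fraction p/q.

alpha=23/3, beta=19/3

obs 1: x=1 → posterior Beta(14/3, 7/3)
obs 2: x=0 → posterior Beta(14/3, 10/3)
obs 3: x=1 → posterior Beta(17/3, 10/3)
obs 4: x=1 → posterior Beta(20/3, 10/3)
obs 5: x=1 → posterior Beta(23/3, 10/3)
obs 6: x=0 → posterior Beta(23/3, 13/3)
obs 7: x=0 → posterior Beta(23/3, 16/3)
obs 8: x=0 → posterior Beta(23/3, 19/3)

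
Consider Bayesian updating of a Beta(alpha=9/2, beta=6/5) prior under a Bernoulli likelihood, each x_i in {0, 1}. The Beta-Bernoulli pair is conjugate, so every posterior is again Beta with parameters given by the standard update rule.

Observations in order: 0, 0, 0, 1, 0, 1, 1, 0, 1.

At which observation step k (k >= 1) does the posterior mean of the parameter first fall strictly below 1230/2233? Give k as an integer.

obs 1: x=0 → posterior Beta(9/2, 11/5)
obs 2: x=0 → posterior Beta(9/2, 16/5)
obs 3: x=0 → posterior Beta(9/2, 21/5)
obs 4: x=1 → posterior Beta(11/2, 21/5)
obs 5: x=0 → posterior Beta(11/2, 26/5)
obs 6: x=1 → posterior Beta(13/2, 26/5)
obs 7: x=1 → posterior Beta(15/2, 26/5)
obs 8: x=0 → posterior Beta(15/2, 31/5)
obs 9: x=1 → posterior Beta(17/2, 31/5)

k = 3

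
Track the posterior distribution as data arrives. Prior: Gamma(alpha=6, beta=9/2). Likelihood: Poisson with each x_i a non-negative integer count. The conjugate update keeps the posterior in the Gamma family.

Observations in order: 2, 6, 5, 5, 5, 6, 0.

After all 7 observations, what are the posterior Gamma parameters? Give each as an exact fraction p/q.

alpha=35, beta=23/2

obs 1: x=2 → posterior Gamma(8, 11/2)
obs 2: x=6 → posterior Gamma(14, 13/2)
obs 3: x=5 → posterior Gamma(19, 15/2)
obs 4: x=5 → posterior Gamma(24, 17/2)
obs 5: x=5 → posterior Gamma(29, 19/2)
obs 6: x=6 → posterior Gamma(35, 21/2)
obs 7: x=0 → posterior Gamma(35, 23/2)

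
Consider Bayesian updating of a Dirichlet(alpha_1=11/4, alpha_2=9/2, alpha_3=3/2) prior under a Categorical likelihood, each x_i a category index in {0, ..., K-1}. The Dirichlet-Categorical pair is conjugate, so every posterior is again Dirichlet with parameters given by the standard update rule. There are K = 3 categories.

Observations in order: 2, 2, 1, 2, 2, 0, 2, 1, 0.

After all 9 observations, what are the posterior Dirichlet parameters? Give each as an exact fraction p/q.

obs 1: x=2 → posterior Dirichlet(11/4, 9/2, 5/2)
obs 2: x=2 → posterior Dirichlet(11/4, 9/2, 7/2)
obs 3: x=1 → posterior Dirichlet(11/4, 11/2, 7/2)
obs 4: x=2 → posterior Dirichlet(11/4, 11/2, 9/2)
obs 5: x=2 → posterior Dirichlet(11/4, 11/2, 11/2)
obs 6: x=0 → posterior Dirichlet(15/4, 11/2, 11/2)
obs 7: x=2 → posterior Dirichlet(15/4, 11/2, 13/2)
obs 8: x=1 → posterior Dirichlet(15/4, 13/2, 13/2)
obs 9: x=0 → posterior Dirichlet(19/4, 13/2, 13/2)

alpha_1=19/4, alpha_2=13/2, alpha_3=13/2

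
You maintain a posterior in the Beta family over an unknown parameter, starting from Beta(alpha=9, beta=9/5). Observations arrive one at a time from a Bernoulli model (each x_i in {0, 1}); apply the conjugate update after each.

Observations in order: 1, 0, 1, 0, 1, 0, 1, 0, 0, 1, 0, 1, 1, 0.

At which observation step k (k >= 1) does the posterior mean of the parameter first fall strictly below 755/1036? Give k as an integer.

k = 6

obs 1: x=1 → posterior Beta(10, 9/5)
obs 2: x=0 → posterior Beta(10, 14/5)
obs 3: x=1 → posterior Beta(11, 14/5)
obs 4: x=0 → posterior Beta(11, 19/5)
obs 5: x=1 → posterior Beta(12, 19/5)
obs 6: x=0 → posterior Beta(12, 24/5)
obs 7: x=1 → posterior Beta(13, 24/5)
obs 8: x=0 → posterior Beta(13, 29/5)
obs 9: x=0 → posterior Beta(13, 34/5)
obs 10: x=1 → posterior Beta(14, 34/5)
obs 11: x=0 → posterior Beta(14, 39/5)
obs 12: x=1 → posterior Beta(15, 39/5)
obs 13: x=1 → posterior Beta(16, 39/5)
obs 14: x=0 → posterior Beta(16, 44/5)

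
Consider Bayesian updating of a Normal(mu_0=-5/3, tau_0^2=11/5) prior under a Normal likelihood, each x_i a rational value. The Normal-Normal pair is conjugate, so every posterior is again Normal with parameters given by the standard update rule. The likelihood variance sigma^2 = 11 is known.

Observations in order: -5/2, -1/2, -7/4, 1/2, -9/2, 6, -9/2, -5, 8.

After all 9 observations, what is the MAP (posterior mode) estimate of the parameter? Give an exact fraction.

obs 1: x=-5/2 → posterior Normal(-65/36, 11/6)
obs 2: x=-1/2 → posterior Normal(-34/21, 11/7)
obs 3: x=-7/4 → posterior Normal(-157/96, 11/8)
obs 4: x=1/2 → posterior Normal(-151/108, 11/9)
obs 5: x=-9/2 → posterior Normal(-41/24, 11/10)
obs 6: x=6 → posterior Normal(-133/132, 1)
obs 7: x=-9/2 → posterior Normal(-187/144, 11/12)
obs 8: x=-5 → posterior Normal(-19/12, 11/13)
obs 9: x=8 → posterior Normal(-151/168, 11/14)

-151/168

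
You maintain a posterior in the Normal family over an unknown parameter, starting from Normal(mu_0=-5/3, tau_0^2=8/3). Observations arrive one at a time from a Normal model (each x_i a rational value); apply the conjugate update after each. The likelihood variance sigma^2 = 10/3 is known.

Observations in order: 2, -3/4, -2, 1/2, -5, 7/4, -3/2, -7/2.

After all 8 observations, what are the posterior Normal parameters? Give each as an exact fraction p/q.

obs 1: x=2 → posterior Normal(-1/27, 40/27)
obs 2: x=-3/4 → posterior Normal(-10/39, 40/39)
obs 3: x=-2 → posterior Normal(-2/3, 40/51)
obs 4: x=1/2 → posterior Normal(-4/9, 40/63)
obs 5: x=-5 → posterior Normal(-88/75, 8/15)
obs 6: x=7/4 → posterior Normal(-67/87, 40/87)
obs 7: x=-3/2 → posterior Normal(-85/99, 40/99)
obs 8: x=-7/2 → posterior Normal(-127/111, 40/111)

mu_0=-127/111, tau_0^2=40/111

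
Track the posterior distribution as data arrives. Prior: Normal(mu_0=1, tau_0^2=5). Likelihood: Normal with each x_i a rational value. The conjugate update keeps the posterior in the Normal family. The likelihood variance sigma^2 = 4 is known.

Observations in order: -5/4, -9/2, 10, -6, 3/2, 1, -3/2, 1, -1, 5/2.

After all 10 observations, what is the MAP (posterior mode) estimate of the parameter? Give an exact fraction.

obs 1: x=-5/4 → posterior Normal(-1/4, 20/9)
obs 2: x=-9/2 → posterior Normal(-99/56, 10/7)
obs 3: x=10 → posterior Normal(101/76, 20/19)
obs 4: x=-6 → posterior Normal(-19/96, 5/6)
obs 5: x=3/2 → posterior Normal(11/116, 20/29)
obs 6: x=1 → posterior Normal(31/136, 10/17)
obs 7: x=-3/2 → posterior Normal(1/156, 20/39)
obs 8: x=1 → posterior Normal(21/176, 5/11)
obs 9: x=-1 → posterior Normal(1/196, 20/49)
obs 10: x=5/2 → posterior Normal(17/72, 10/27)

17/72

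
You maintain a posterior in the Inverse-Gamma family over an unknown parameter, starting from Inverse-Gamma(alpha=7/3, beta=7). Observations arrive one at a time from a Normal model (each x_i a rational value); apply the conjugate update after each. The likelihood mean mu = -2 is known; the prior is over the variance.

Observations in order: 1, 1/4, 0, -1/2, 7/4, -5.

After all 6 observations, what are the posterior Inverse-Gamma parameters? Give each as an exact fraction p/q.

obs 1: x=1 → posterior Inverse-Gamma(17/6, 23/2)
obs 2: x=1/4 → posterior Inverse-Gamma(10/3, 449/32)
obs 3: x=0 → posterior Inverse-Gamma(23/6, 513/32)
obs 4: x=-1/2 → posterior Inverse-Gamma(13/3, 549/32)
obs 5: x=7/4 → posterior Inverse-Gamma(29/6, 387/16)
obs 6: x=-5 → posterior Inverse-Gamma(16/3, 459/16)

alpha=16/3, beta=459/16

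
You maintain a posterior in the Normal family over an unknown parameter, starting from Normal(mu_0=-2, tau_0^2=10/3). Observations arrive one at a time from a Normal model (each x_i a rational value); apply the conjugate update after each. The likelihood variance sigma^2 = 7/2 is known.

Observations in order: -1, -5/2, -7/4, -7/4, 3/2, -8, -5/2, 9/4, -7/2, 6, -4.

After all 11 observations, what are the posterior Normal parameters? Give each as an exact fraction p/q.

obs 1: x=-1 → posterior Normal(-62/41, 70/41)
obs 2: x=-5/2 → posterior Normal(-112/61, 70/61)
obs 3: x=-7/4 → posterior Normal(-49/27, 70/81)
obs 4: x=-7/4 → posterior Normal(-182/101, 70/101)
obs 5: x=3/2 → posterior Normal(-152/121, 70/121)
obs 6: x=-8 → posterior Normal(-104/47, 70/141)
obs 7: x=-5/2 → posterior Normal(-362/161, 10/23)
obs 8: x=9/4 → posterior Normal(-317/181, 70/181)
obs 9: x=-7/2 → posterior Normal(-129/67, 70/201)
obs 10: x=6 → posterior Normal(-267/221, 70/221)
obs 11: x=-4 → posterior Normal(-347/241, 70/241)

mu_0=-347/241, tau_0^2=70/241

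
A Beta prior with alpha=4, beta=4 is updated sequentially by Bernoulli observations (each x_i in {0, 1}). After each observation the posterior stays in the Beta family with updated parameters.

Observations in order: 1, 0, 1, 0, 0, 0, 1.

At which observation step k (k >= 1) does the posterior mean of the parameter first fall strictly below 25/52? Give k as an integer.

k = 5

obs 1: x=1 → posterior Beta(5, 4)
obs 2: x=0 → posterior Beta(5, 5)
obs 3: x=1 → posterior Beta(6, 5)
obs 4: x=0 → posterior Beta(6, 6)
obs 5: x=0 → posterior Beta(6, 7)
obs 6: x=0 → posterior Beta(6, 8)
obs 7: x=1 → posterior Beta(7, 8)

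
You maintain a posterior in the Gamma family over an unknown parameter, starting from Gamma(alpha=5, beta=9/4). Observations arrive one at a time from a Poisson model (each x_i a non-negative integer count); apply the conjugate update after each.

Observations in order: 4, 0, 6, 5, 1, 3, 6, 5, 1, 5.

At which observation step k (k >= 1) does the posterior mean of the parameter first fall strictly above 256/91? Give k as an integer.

obs 1: x=4 → posterior Gamma(9, 13/4)
obs 2: x=0 → posterior Gamma(9, 17/4)
obs 3: x=6 → posterior Gamma(15, 21/4)
obs 4: x=5 → posterior Gamma(20, 25/4)
obs 5: x=1 → posterior Gamma(21, 29/4)
obs 6: x=3 → posterior Gamma(24, 33/4)
obs 7: x=6 → posterior Gamma(30, 37/4)
obs 8: x=5 → posterior Gamma(35, 41/4)
obs 9: x=1 → posterior Gamma(36, 45/4)
obs 10: x=5 → posterior Gamma(41, 49/4)

k = 3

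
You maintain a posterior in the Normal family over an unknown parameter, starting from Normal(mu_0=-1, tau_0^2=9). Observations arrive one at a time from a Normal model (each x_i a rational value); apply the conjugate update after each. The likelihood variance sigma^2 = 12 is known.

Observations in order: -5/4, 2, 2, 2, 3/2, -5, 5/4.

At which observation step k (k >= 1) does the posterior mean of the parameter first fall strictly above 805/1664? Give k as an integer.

k = 4

obs 1: x=-5/4 → posterior Normal(-31/28, 36/7)
obs 2: x=2 → posterior Normal(-7/40, 18/5)
obs 3: x=2 → posterior Normal(17/52, 36/13)
obs 4: x=2 → posterior Normal(41/64, 9/4)
obs 5: x=3/2 → posterior Normal(59/76, 36/19)
obs 6: x=-5 → posterior Normal(-1/88, 18/11)
obs 7: x=5/4 → posterior Normal(7/50, 36/25)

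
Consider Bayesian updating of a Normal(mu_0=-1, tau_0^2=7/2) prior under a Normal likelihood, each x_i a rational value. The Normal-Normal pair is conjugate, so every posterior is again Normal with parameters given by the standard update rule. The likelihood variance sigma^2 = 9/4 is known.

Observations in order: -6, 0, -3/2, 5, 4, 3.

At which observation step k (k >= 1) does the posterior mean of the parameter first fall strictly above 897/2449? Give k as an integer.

k = 6

obs 1: x=-6 → posterior Normal(-93/23, 63/46)
obs 2: x=0 → posterior Normal(-93/37, 63/74)
obs 3: x=-3/2 → posterior Normal(-38/17, 21/34)
obs 4: x=5 → posterior Normal(-44/65, 63/130)
obs 5: x=4 → posterior Normal(12/79, 63/158)
obs 6: x=3 → posterior Normal(18/31, 21/62)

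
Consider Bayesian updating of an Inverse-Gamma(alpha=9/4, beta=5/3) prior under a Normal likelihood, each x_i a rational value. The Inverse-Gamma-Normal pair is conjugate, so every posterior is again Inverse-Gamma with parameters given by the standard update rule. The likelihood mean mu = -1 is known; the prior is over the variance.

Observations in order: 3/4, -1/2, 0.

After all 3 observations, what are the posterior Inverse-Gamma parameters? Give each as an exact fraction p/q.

alpha=15/4, beta=367/96

obs 1: x=3/4 → posterior Inverse-Gamma(11/4, 307/96)
obs 2: x=-1/2 → posterior Inverse-Gamma(13/4, 319/96)
obs 3: x=0 → posterior Inverse-Gamma(15/4, 367/96)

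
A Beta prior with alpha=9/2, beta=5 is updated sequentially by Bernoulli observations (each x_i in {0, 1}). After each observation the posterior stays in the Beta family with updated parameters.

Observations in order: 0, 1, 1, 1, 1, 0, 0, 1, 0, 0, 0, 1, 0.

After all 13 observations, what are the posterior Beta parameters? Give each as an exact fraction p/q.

obs 1: x=0 → posterior Beta(9/2, 6)
obs 2: x=1 → posterior Beta(11/2, 6)
obs 3: x=1 → posterior Beta(13/2, 6)
obs 4: x=1 → posterior Beta(15/2, 6)
obs 5: x=1 → posterior Beta(17/2, 6)
obs 6: x=0 → posterior Beta(17/2, 7)
obs 7: x=0 → posterior Beta(17/2, 8)
obs 8: x=1 → posterior Beta(19/2, 8)
obs 9: x=0 → posterior Beta(19/2, 9)
obs 10: x=0 → posterior Beta(19/2, 10)
obs 11: x=0 → posterior Beta(19/2, 11)
obs 12: x=1 → posterior Beta(21/2, 11)
obs 13: x=0 → posterior Beta(21/2, 12)

alpha=21/2, beta=12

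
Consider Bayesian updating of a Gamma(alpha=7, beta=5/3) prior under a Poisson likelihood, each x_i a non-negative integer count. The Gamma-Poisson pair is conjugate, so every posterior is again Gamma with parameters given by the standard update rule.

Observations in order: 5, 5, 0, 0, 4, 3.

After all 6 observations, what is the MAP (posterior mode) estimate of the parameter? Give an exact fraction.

3

obs 1: x=5 → posterior Gamma(12, 8/3)
obs 2: x=5 → posterior Gamma(17, 11/3)
obs 3: x=0 → posterior Gamma(17, 14/3)
obs 4: x=0 → posterior Gamma(17, 17/3)
obs 5: x=4 → posterior Gamma(21, 20/3)
obs 6: x=3 → posterior Gamma(24, 23/3)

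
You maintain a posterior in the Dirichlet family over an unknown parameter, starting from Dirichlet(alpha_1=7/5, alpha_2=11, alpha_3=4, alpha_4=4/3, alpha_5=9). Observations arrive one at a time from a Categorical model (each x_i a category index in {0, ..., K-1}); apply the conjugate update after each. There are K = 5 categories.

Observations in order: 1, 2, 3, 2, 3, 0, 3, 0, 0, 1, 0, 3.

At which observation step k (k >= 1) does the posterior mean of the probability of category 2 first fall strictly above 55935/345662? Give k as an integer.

obs 1: x=1 → posterior Dirichlet(7/5, 12, 4, 4/3, 9)
obs 2: x=2 → posterior Dirichlet(7/5, 12, 5, 4/3, 9)
obs 3: x=3 → posterior Dirichlet(7/5, 12, 5, 7/3, 9)
obs 4: x=2 → posterior Dirichlet(7/5, 12, 6, 7/3, 9)
obs 5: x=3 → posterior Dirichlet(7/5, 12, 6, 10/3, 9)
obs 6: x=0 → posterior Dirichlet(12/5, 12, 6, 10/3, 9)
obs 7: x=3 → posterior Dirichlet(12/5, 12, 6, 13/3, 9)
obs 8: x=0 → posterior Dirichlet(17/5, 12, 6, 13/3, 9)
obs 9: x=0 → posterior Dirichlet(22/5, 12, 6, 13/3, 9)
obs 10: x=1 → posterior Dirichlet(22/5, 13, 6, 13/3, 9)
obs 11: x=0 → posterior Dirichlet(27/5, 13, 6, 13/3, 9)
obs 12: x=3 → posterior Dirichlet(27/5, 13, 6, 16/3, 9)

k = 2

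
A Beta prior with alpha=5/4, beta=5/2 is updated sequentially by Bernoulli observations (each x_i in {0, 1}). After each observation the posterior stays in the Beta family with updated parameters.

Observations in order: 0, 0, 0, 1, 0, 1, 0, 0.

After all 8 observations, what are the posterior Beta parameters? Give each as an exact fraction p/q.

alpha=13/4, beta=17/2

obs 1: x=0 → posterior Beta(5/4, 7/2)
obs 2: x=0 → posterior Beta(5/4, 9/2)
obs 3: x=0 → posterior Beta(5/4, 11/2)
obs 4: x=1 → posterior Beta(9/4, 11/2)
obs 5: x=0 → posterior Beta(9/4, 13/2)
obs 6: x=1 → posterior Beta(13/4, 13/2)
obs 7: x=0 → posterior Beta(13/4, 15/2)
obs 8: x=0 → posterior Beta(13/4, 17/2)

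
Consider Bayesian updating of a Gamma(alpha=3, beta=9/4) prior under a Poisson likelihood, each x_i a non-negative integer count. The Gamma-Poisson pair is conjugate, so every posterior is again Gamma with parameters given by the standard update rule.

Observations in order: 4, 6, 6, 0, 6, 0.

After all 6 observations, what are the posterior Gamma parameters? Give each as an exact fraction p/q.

obs 1: x=4 → posterior Gamma(7, 13/4)
obs 2: x=6 → posterior Gamma(13, 17/4)
obs 3: x=6 → posterior Gamma(19, 21/4)
obs 4: x=0 → posterior Gamma(19, 25/4)
obs 5: x=6 → posterior Gamma(25, 29/4)
obs 6: x=0 → posterior Gamma(25, 33/4)

alpha=25, beta=33/4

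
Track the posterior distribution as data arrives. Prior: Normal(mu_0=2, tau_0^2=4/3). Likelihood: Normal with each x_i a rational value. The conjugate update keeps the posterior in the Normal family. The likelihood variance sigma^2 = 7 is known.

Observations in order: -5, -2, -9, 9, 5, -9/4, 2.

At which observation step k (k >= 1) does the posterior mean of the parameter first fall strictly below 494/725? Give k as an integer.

obs 1: x=-5 → posterior Normal(22/25, 28/25)
obs 2: x=-2 → posterior Normal(14/29, 28/29)
obs 3: x=-9 → posterior Normal(-2/3, 28/33)
obs 4: x=9 → posterior Normal(14/37, 28/37)
obs 5: x=5 → posterior Normal(34/41, 28/41)
obs 6: x=-9/4 → posterior Normal(5/9, 28/45)
obs 7: x=2 → posterior Normal(33/49, 4/7)

k = 2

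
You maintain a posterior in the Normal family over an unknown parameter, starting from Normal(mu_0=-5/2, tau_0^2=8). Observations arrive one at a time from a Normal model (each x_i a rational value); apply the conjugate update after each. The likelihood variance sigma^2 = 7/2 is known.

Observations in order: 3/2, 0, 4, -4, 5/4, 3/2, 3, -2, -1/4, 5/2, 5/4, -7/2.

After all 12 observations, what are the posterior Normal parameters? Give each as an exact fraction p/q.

obs 1: x=3/2 → posterior Normal(13/46, 56/23)
obs 2: x=0 → posterior Normal(1/6, 56/39)
obs 3: x=4 → posterior Normal(141/110, 56/55)
obs 4: x=-4 → posterior Normal(13/142, 56/71)
obs 5: x=5/4 → posterior Normal(53/174, 56/87)
obs 6: x=3/2 → posterior Normal(101/206, 56/103)
obs 7: x=3 → posterior Normal(197/238, 8/17)
obs 8: x=-2 → posterior Normal(133/270, 56/135)
obs 9: x=-1/4 → posterior Normal(125/302, 56/151)
obs 10: x=5/2 → posterior Normal(205/334, 56/167)
obs 11: x=5/4 → posterior Normal(245/366, 56/183)
obs 12: x=-7/2 → posterior Normal(133/398, 56/199)

mu_0=133/398, tau_0^2=56/199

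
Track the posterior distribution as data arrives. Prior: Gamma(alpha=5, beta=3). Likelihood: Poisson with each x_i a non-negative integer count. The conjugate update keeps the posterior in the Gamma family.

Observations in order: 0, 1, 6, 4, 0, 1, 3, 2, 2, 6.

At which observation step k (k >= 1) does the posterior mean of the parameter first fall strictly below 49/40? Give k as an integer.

k = 2

obs 1: x=0 → posterior Gamma(5, 4)
obs 2: x=1 → posterior Gamma(6, 5)
obs 3: x=6 → posterior Gamma(12, 6)
obs 4: x=4 → posterior Gamma(16, 7)
obs 5: x=0 → posterior Gamma(16, 8)
obs 6: x=1 → posterior Gamma(17, 9)
obs 7: x=3 → posterior Gamma(20, 10)
obs 8: x=2 → posterior Gamma(22, 11)
obs 9: x=2 → posterior Gamma(24, 12)
obs 10: x=6 → posterior Gamma(30, 13)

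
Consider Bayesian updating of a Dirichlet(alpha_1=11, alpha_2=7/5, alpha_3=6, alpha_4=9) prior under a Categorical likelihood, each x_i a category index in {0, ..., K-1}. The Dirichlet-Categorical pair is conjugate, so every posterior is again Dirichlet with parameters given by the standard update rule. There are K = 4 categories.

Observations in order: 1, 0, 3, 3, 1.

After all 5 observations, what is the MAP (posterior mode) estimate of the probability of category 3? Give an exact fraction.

25/71

obs 1: x=1 → posterior Dirichlet(11, 12/5, 6, 9)
obs 2: x=0 → posterior Dirichlet(12, 12/5, 6, 9)
obs 3: x=3 → posterior Dirichlet(12, 12/5, 6, 10)
obs 4: x=3 → posterior Dirichlet(12, 12/5, 6, 11)
obs 5: x=1 → posterior Dirichlet(12, 17/5, 6, 11)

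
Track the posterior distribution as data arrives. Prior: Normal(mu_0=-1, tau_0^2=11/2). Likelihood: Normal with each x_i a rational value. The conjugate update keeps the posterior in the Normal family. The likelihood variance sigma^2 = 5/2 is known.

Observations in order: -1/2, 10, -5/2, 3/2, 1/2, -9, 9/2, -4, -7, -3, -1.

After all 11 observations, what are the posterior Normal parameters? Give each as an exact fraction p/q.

mu_0=-241/252, tau_0^2=55/252

obs 1: x=-1/2 → posterior Normal(-21/32, 55/32)
obs 2: x=10 → posterior Normal(199/54, 55/54)
obs 3: x=-5/2 → posterior Normal(36/19, 55/76)
obs 4: x=3/2 → posterior Normal(177/98, 55/98)
obs 5: x=1/2 → posterior Normal(47/30, 11/24)
obs 6: x=-9 → posterior Normal(-5/71, 55/142)
obs 7: x=9/2 → posterior Normal(89/164, 55/164)
obs 8: x=-4 → posterior Normal(1/186, 55/186)
obs 9: x=-7 → posterior Normal(-153/208, 55/208)
obs 10: x=-3 → posterior Normal(-219/230, 11/46)
obs 11: x=-1 → posterior Normal(-241/252, 55/252)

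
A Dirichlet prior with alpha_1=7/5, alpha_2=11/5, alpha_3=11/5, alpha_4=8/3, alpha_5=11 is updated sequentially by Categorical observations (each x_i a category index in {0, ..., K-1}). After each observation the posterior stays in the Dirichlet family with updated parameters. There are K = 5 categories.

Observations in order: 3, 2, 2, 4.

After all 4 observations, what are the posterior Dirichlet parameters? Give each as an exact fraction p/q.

alpha_1=7/5, alpha_2=11/5, alpha_3=21/5, alpha_4=11/3, alpha_5=12

obs 1: x=3 → posterior Dirichlet(7/5, 11/5, 11/5, 11/3, 11)
obs 2: x=2 → posterior Dirichlet(7/5, 11/5, 16/5, 11/3, 11)
obs 3: x=2 → posterior Dirichlet(7/5, 11/5, 21/5, 11/3, 11)
obs 4: x=4 → posterior Dirichlet(7/5, 11/5, 21/5, 11/3, 12)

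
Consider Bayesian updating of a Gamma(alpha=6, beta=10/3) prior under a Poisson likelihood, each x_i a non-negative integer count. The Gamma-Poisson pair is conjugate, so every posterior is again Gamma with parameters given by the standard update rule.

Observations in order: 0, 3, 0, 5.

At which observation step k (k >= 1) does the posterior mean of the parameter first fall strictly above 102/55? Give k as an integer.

obs 1: x=0 → posterior Gamma(6, 13/3)
obs 2: x=3 → posterior Gamma(9, 16/3)
obs 3: x=0 → posterior Gamma(9, 19/3)
obs 4: x=5 → posterior Gamma(14, 22/3)

k = 4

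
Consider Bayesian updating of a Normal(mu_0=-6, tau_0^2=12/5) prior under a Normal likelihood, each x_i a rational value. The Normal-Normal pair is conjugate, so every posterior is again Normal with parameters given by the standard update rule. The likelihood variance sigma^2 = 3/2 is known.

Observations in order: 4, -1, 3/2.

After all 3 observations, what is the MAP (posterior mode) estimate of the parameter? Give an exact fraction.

6/29

obs 1: x=4 → posterior Normal(2/13, 12/13)
obs 2: x=-1 → posterior Normal(-2/7, 4/7)
obs 3: x=3/2 → posterior Normal(6/29, 12/29)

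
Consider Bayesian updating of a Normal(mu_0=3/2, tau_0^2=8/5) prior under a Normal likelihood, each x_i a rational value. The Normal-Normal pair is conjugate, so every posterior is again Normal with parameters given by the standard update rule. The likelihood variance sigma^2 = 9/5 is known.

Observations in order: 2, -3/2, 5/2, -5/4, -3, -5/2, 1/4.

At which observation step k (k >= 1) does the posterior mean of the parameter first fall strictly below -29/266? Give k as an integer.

obs 1: x=2 → posterior Normal(59/34, 72/85)
obs 2: x=-3/2 → posterior Normal(7/10, 72/125)
obs 3: x=5/2 → posterior Normal(25/22, 24/55)
obs 4: x=-5/4 → posterior Normal(55/82, 72/205)
obs 5: x=-3 → posterior Normal(1/14, 72/245)
obs 6: x=-5/2 → posterior Normal(-11/38, 24/95)
obs 7: x=1/4 → posterior Normal(-29/130, 72/325)

k = 6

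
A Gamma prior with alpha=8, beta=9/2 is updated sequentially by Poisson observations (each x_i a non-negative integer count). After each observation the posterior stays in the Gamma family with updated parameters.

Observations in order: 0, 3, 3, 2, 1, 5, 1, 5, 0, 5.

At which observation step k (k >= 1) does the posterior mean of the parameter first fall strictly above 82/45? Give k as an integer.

obs 1: x=0 → posterior Gamma(8, 11/2)
obs 2: x=3 → posterior Gamma(11, 13/2)
obs 3: x=3 → posterior Gamma(14, 15/2)
obs 4: x=2 → posterior Gamma(16, 17/2)
obs 5: x=1 → posterior Gamma(17, 19/2)
obs 6: x=5 → posterior Gamma(22, 21/2)
obs 7: x=1 → posterior Gamma(23, 23/2)
obs 8: x=5 → posterior Gamma(28, 25/2)
obs 9: x=0 → posterior Gamma(28, 27/2)
obs 10: x=5 → posterior Gamma(33, 29/2)

k = 3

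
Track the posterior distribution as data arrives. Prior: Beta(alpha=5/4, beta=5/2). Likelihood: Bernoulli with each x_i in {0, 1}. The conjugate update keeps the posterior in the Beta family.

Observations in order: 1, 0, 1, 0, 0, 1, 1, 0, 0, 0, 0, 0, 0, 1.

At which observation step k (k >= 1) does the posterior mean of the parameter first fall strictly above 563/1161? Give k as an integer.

k = 7

obs 1: x=1 → posterior Beta(9/4, 5/2)
obs 2: x=0 → posterior Beta(9/4, 7/2)
obs 3: x=1 → posterior Beta(13/4, 7/2)
obs 4: x=0 → posterior Beta(13/4, 9/2)
obs 5: x=0 → posterior Beta(13/4, 11/2)
obs 6: x=1 → posterior Beta(17/4, 11/2)
obs 7: x=1 → posterior Beta(21/4, 11/2)
obs 8: x=0 → posterior Beta(21/4, 13/2)
obs 9: x=0 → posterior Beta(21/4, 15/2)
obs 10: x=0 → posterior Beta(21/4, 17/2)
obs 11: x=0 → posterior Beta(21/4, 19/2)
obs 12: x=0 → posterior Beta(21/4, 21/2)
obs 13: x=0 → posterior Beta(21/4, 23/2)
obs 14: x=1 → posterior Beta(25/4, 23/2)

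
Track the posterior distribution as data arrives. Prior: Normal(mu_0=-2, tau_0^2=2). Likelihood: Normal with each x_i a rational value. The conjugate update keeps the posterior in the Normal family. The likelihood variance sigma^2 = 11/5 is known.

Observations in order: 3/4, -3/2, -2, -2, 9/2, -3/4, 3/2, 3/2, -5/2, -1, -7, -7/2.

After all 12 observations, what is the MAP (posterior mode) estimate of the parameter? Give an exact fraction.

-142/131

obs 1: x=3/4 → posterior Normal(-29/42, 22/21)
obs 2: x=-3/2 → posterior Normal(-59/62, 22/31)
obs 3: x=-2 → posterior Normal(-99/82, 22/41)
obs 4: x=-2 → posterior Normal(-139/102, 22/51)
obs 5: x=9/2 → posterior Normal(-49/122, 22/61)
obs 6: x=-3/4 → posterior Normal(-32/71, 22/71)
obs 7: x=3/2 → posterior Normal(-17/81, 22/81)
obs 8: x=3/2 → posterior Normal(-2/91, 22/91)
obs 9: x=-5/2 → posterior Normal(-27/101, 22/101)
obs 10: x=-1 → posterior Normal(-1/3, 22/111)
obs 11: x=-7 → posterior Normal(-107/121, 2/11)
obs 12: x=-7/2 → posterior Normal(-142/131, 22/131)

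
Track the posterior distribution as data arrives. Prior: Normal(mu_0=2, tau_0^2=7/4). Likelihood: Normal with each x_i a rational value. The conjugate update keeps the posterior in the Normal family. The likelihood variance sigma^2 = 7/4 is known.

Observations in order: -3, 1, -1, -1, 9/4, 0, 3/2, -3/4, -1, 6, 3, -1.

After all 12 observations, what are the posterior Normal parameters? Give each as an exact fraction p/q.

obs 1: x=-3 → posterior Normal(-1/2, 7/8)
obs 2: x=1 → posterior Normal(0, 7/12)
obs 3: x=-1 → posterior Normal(-1/4, 7/16)
obs 4: x=-1 → posterior Normal(-2/5, 7/20)
obs 5: x=9/4 → posterior Normal(1/24, 7/24)
obs 6: x=0 → posterior Normal(1/28, 1/4)
obs 7: x=3/2 → posterior Normal(7/32, 7/32)
obs 8: x=-3/4 → posterior Normal(1/9, 7/36)
obs 9: x=-1 → posterior Normal(0, 7/40)
obs 10: x=6 → posterior Normal(6/11, 7/44)
obs 11: x=3 → posterior Normal(3/4, 7/48)
obs 12: x=-1 → posterior Normal(8/13, 7/52)

mu_0=8/13, tau_0^2=7/52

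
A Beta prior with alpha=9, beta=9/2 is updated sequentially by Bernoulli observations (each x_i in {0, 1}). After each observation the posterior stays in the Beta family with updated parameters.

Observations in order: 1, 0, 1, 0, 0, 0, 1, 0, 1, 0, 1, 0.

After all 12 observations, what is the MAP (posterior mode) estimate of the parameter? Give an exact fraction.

26/47

obs 1: x=1 → posterior Beta(10, 9/2)
obs 2: x=0 → posterior Beta(10, 11/2)
obs 3: x=1 → posterior Beta(11, 11/2)
obs 4: x=0 → posterior Beta(11, 13/2)
obs 5: x=0 → posterior Beta(11, 15/2)
obs 6: x=0 → posterior Beta(11, 17/2)
obs 7: x=1 → posterior Beta(12, 17/2)
obs 8: x=0 → posterior Beta(12, 19/2)
obs 9: x=1 → posterior Beta(13, 19/2)
obs 10: x=0 → posterior Beta(13, 21/2)
obs 11: x=1 → posterior Beta(14, 21/2)
obs 12: x=0 → posterior Beta(14, 23/2)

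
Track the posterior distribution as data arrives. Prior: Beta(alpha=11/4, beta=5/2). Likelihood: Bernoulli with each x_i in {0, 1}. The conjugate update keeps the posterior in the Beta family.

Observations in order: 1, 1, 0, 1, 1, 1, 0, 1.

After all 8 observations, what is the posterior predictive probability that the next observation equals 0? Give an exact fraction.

18/53

obs 1: x=1 → posterior Beta(15/4, 5/2)
obs 2: x=1 → posterior Beta(19/4, 5/2)
obs 3: x=0 → posterior Beta(19/4, 7/2)
obs 4: x=1 → posterior Beta(23/4, 7/2)
obs 5: x=1 → posterior Beta(27/4, 7/2)
obs 6: x=1 → posterior Beta(31/4, 7/2)
obs 7: x=0 → posterior Beta(31/4, 9/2)
obs 8: x=1 → posterior Beta(35/4, 9/2)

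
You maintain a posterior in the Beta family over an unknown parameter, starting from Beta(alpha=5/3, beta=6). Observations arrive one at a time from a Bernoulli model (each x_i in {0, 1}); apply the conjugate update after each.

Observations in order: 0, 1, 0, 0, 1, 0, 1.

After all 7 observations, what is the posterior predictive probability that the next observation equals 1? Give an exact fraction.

obs 1: x=0 → posterior Beta(5/3, 7)
obs 2: x=1 → posterior Beta(8/3, 7)
obs 3: x=0 → posterior Beta(8/3, 8)
obs 4: x=0 → posterior Beta(8/3, 9)
obs 5: x=1 → posterior Beta(11/3, 9)
obs 6: x=0 → posterior Beta(11/3, 10)
obs 7: x=1 → posterior Beta(14/3, 10)

7/22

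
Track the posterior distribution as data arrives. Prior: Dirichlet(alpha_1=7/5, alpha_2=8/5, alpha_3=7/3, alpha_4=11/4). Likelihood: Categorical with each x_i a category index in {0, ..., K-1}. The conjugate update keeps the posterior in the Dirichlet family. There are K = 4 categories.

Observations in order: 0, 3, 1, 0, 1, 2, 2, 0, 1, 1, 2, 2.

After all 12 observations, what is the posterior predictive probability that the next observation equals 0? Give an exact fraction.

obs 1: x=0 → posterior Dirichlet(12/5, 8/5, 7/3, 11/4)
obs 2: x=3 → posterior Dirichlet(12/5, 8/5, 7/3, 15/4)
obs 3: x=1 → posterior Dirichlet(12/5, 13/5, 7/3, 15/4)
obs 4: x=0 → posterior Dirichlet(17/5, 13/5, 7/3, 15/4)
obs 5: x=1 → posterior Dirichlet(17/5, 18/5, 7/3, 15/4)
obs 6: x=2 → posterior Dirichlet(17/5, 18/5, 10/3, 15/4)
obs 7: x=2 → posterior Dirichlet(17/5, 18/5, 13/3, 15/4)
obs 8: x=0 → posterior Dirichlet(22/5, 18/5, 13/3, 15/4)
obs 9: x=1 → posterior Dirichlet(22/5, 23/5, 13/3, 15/4)
obs 10: x=1 → posterior Dirichlet(22/5, 28/5, 13/3, 15/4)
obs 11: x=2 → posterior Dirichlet(22/5, 28/5, 16/3, 15/4)
obs 12: x=2 → posterior Dirichlet(22/5, 28/5, 19/3, 15/4)

264/1205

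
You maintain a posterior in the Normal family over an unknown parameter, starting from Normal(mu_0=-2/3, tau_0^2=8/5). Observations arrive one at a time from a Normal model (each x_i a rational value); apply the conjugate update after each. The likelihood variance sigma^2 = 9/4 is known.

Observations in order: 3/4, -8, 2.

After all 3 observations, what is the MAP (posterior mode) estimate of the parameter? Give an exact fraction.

obs 1: x=3/4 → posterior Normal(-6/77, 72/77)
obs 2: x=-8 → posterior Normal(-262/109, 72/109)
obs 3: x=2 → posterior Normal(-66/47, 24/47)

-66/47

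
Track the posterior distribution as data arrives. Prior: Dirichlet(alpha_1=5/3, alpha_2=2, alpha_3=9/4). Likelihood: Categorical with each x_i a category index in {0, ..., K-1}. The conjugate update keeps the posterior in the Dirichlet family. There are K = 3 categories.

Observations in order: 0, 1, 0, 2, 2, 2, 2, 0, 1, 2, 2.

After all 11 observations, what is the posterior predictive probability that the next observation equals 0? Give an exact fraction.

8/29

obs 1: x=0 → posterior Dirichlet(8/3, 2, 9/4)
obs 2: x=1 → posterior Dirichlet(8/3, 3, 9/4)
obs 3: x=0 → posterior Dirichlet(11/3, 3, 9/4)
obs 4: x=2 → posterior Dirichlet(11/3, 3, 13/4)
obs 5: x=2 → posterior Dirichlet(11/3, 3, 17/4)
obs 6: x=2 → posterior Dirichlet(11/3, 3, 21/4)
obs 7: x=2 → posterior Dirichlet(11/3, 3, 25/4)
obs 8: x=0 → posterior Dirichlet(14/3, 3, 25/4)
obs 9: x=1 → posterior Dirichlet(14/3, 4, 25/4)
obs 10: x=2 → posterior Dirichlet(14/3, 4, 29/4)
obs 11: x=2 → posterior Dirichlet(14/3, 4, 33/4)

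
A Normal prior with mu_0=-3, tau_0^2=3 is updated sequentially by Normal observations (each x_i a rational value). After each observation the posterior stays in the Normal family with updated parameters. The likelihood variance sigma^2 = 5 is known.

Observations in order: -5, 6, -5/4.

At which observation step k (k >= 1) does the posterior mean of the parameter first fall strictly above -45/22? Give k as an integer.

obs 1: x=-5 → posterior Normal(-15/4, 15/8)
obs 2: x=6 → posterior Normal(-12/11, 15/11)
obs 3: x=-5/4 → posterior Normal(-9/8, 15/14)

k = 2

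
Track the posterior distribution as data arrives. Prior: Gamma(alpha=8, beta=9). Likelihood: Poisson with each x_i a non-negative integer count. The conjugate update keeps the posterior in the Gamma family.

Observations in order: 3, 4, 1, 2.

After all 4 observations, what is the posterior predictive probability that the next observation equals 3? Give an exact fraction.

obs 1: x=3 → posterior Gamma(11, 10)
obs 2: x=4 → posterior Gamma(15, 11)
obs 3: x=1 → posterior Gamma(16, 12)
obs 4: x=2 → posterior Gamma(18, 13)

32049790981307857041765/292838893988496805462016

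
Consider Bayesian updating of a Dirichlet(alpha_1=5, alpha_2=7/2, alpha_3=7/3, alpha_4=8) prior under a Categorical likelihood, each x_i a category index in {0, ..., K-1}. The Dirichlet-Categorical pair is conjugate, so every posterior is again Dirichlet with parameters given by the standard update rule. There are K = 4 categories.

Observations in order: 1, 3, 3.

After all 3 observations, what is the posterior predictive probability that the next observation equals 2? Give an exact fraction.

14/131

obs 1: x=1 → posterior Dirichlet(5, 9/2, 7/3, 8)
obs 2: x=3 → posterior Dirichlet(5, 9/2, 7/3, 9)
obs 3: x=3 → posterior Dirichlet(5, 9/2, 7/3, 10)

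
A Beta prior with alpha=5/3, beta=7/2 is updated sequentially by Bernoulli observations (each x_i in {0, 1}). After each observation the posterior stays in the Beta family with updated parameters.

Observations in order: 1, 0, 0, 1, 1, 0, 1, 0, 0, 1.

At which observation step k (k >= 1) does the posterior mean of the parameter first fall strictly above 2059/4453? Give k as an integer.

k = 7

obs 1: x=1 → posterior Beta(8/3, 7/2)
obs 2: x=0 → posterior Beta(8/3, 9/2)
obs 3: x=0 → posterior Beta(8/3, 11/2)
obs 4: x=1 → posterior Beta(11/3, 11/2)
obs 5: x=1 → posterior Beta(14/3, 11/2)
obs 6: x=0 → posterior Beta(14/3, 13/2)
obs 7: x=1 → posterior Beta(17/3, 13/2)
obs 8: x=0 → posterior Beta(17/3, 15/2)
obs 9: x=0 → posterior Beta(17/3, 17/2)
obs 10: x=1 → posterior Beta(20/3, 17/2)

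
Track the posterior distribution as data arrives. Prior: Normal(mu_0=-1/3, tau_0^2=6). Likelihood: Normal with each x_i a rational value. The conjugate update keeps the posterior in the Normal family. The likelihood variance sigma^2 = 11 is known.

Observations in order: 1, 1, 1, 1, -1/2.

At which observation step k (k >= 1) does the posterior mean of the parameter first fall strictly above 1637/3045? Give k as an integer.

k = 4

obs 1: x=1 → posterior Normal(7/51, 66/17)
obs 2: x=1 → posterior Normal(25/69, 66/23)
obs 3: x=1 → posterior Normal(43/87, 66/29)
obs 4: x=1 → posterior Normal(61/105, 66/35)
obs 5: x=-1/2 → posterior Normal(52/123, 66/41)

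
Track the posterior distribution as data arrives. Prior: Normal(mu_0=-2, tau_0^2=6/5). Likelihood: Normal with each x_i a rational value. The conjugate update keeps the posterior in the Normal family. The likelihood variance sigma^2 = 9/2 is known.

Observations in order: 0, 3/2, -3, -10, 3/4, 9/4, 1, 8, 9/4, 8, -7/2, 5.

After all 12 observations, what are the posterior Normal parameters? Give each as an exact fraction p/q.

obs 1: x=0 → posterior Normal(-30/19, 18/19)
obs 2: x=3/2 → posterior Normal(-24/23, 18/23)
obs 3: x=-3 → posterior Normal(-4/3, 2/3)
obs 4: x=-10 → posterior Normal(-76/31, 18/31)
obs 5: x=3/4 → posterior Normal(-73/35, 18/35)
obs 6: x=9/4 → posterior Normal(-64/39, 6/13)
obs 7: x=1 → posterior Normal(-60/43, 18/43)
obs 8: x=8 → posterior Normal(-28/47, 18/47)
obs 9: x=9/4 → posterior Normal(-19/51, 6/17)
obs 10: x=8 → posterior Normal(13/55, 18/55)
obs 11: x=-7/2 → posterior Normal(-1/59, 18/59)
obs 12: x=5 → posterior Normal(19/63, 2/7)

mu_0=19/63, tau_0^2=2/7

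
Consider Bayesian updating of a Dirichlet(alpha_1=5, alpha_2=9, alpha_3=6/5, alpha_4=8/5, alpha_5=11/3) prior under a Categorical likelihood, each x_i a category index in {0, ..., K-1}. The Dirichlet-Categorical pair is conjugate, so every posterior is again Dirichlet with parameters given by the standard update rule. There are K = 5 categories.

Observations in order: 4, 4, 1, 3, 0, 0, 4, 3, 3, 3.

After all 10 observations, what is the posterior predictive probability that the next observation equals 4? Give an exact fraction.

100/457

obs 1: x=4 → posterior Dirichlet(5, 9, 6/5, 8/5, 14/3)
obs 2: x=4 → posterior Dirichlet(5, 9, 6/5, 8/5, 17/3)
obs 3: x=1 → posterior Dirichlet(5, 10, 6/5, 8/5, 17/3)
obs 4: x=3 → posterior Dirichlet(5, 10, 6/5, 13/5, 17/3)
obs 5: x=0 → posterior Dirichlet(6, 10, 6/5, 13/5, 17/3)
obs 6: x=0 → posterior Dirichlet(7, 10, 6/5, 13/5, 17/3)
obs 7: x=4 → posterior Dirichlet(7, 10, 6/5, 13/5, 20/3)
obs 8: x=3 → posterior Dirichlet(7, 10, 6/5, 18/5, 20/3)
obs 9: x=3 → posterior Dirichlet(7, 10, 6/5, 23/5, 20/3)
obs 10: x=3 → posterior Dirichlet(7, 10, 6/5, 28/5, 20/3)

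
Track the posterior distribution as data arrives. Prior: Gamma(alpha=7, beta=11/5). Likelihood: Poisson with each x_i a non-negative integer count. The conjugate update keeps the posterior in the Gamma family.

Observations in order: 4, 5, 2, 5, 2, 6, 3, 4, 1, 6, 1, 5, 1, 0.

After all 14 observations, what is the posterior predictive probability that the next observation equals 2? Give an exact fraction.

30017893487976732379106794773027021017268196762244919187336234430386450970039316399735571729616969913225/145173173779481631044954871364616170964645994187737851278731920777211563164255789540453576825703820689408

obs 1: x=4 → posterior Gamma(11, 16/5)
obs 2: x=5 → posterior Gamma(16, 21/5)
obs 3: x=2 → posterior Gamma(18, 26/5)
obs 4: x=5 → posterior Gamma(23, 31/5)
obs 5: x=2 → posterior Gamma(25, 36/5)
obs 6: x=6 → posterior Gamma(31, 41/5)
obs 7: x=3 → posterior Gamma(34, 46/5)
obs 8: x=4 → posterior Gamma(38, 51/5)
obs 9: x=1 → posterior Gamma(39, 56/5)
obs 10: x=6 → posterior Gamma(45, 61/5)
obs 11: x=1 → posterior Gamma(46, 66/5)
obs 12: x=5 → posterior Gamma(51, 71/5)
obs 13: x=1 → posterior Gamma(52, 76/5)
obs 14: x=0 → posterior Gamma(52, 81/5)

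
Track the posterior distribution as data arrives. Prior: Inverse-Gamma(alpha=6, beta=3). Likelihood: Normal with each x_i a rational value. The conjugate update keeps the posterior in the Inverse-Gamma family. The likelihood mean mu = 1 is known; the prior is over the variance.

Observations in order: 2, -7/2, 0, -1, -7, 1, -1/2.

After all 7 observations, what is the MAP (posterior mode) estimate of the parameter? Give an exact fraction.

197/42

obs 1: x=2 → posterior Inverse-Gamma(13/2, 7/2)
obs 2: x=-7/2 → posterior Inverse-Gamma(7, 109/8)
obs 3: x=0 → posterior Inverse-Gamma(15/2, 113/8)
obs 4: x=-1 → posterior Inverse-Gamma(8, 129/8)
obs 5: x=-7 → posterior Inverse-Gamma(17/2, 385/8)
obs 6: x=1 → posterior Inverse-Gamma(9, 385/8)
obs 7: x=-1/2 → posterior Inverse-Gamma(19/2, 197/4)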